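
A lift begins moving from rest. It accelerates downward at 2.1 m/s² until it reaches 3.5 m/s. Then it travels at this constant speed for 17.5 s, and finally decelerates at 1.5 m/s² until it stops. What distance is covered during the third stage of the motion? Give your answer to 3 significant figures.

Phase 1 (accelerating): v₀ = 0 m/s, a = 2.1 m/s².
v = v₀ + at → t = (3.5 − 0) / 2.1 = 1.67 s
v² = v₀² + 2aΔx → Δx = (3.5² − 0²)/(2·2.1) = 2.92 m

Phase 2 (constant speed): v₀ = 3.50 m/s, a = 0 m/s².
v = v₀ + at = 3.50 + (0)(17.5) = 3.50 m/s
Δx = v₀t + ½at² = 3.50·17.5 + 0.5·0·17.5² = 61.2 m

Phase 3 (decelerating): v₀ = 3.50 m/s, a = -1.5 m/s².
v = v₀ + at → t = (0 − 3.50) / -1.5 = 2.33 s
v² = v₀² + 2aΔx → Δx = (0² − 3.50²)/(2·-1.5) = 4.08 m
Distance in phase 3 = 4.08 m

4.08 m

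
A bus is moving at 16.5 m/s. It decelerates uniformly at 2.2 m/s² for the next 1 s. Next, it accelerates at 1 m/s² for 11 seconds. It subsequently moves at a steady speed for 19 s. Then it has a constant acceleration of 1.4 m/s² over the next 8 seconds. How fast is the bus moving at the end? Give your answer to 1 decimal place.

Phase 1 (decelerating): v₀ = 16.5 m/s, a = -2.2 m/s².
v = v₀ + at = 16.5 + (-2.2)(1) = 14.3 m/s
Δx = v₀t + ½at² = 16.5·1 + 0.5·-2.2·1² = 15.4 m

Phase 2 (accelerating): v₀ = 14.3 m/s, a = 1 m/s².
v = v₀ + at = 14.3 + (1)(11) = 25.3 m/s
Δx = v₀t + ½at² = 14.3·11 + 0.5·1·11² = 218 m

Phase 3 (constant speed): v₀ = 25.3 m/s, a = 0 m/s².
v = v₀ + at = 25.3 + (0)(19) = 25.3 m/s
Δx = v₀t + ½at² = 25.3·19 + 0.5·0·19² = 481 m

Phase 4 (accelerating): v₀ = 25.3 m/s, a = 1.4 m/s².
v = v₀ + at = 25.3 + (1.4)(8) = 36.5 m/s
Δx = v₀t + ½at² = 25.3·8 + 0.5·1.4·8² = 247 m
Final speed = 36.5 m/s

36.5 m/s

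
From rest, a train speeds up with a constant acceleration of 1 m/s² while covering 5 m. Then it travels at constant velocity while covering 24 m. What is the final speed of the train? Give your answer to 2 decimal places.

3.16 m/s

Phase 1 (accelerating): v₀ = 0 m/s, a = 1 m/s².
v² = v₀² + 2aΔx = 0² + 2·1·5 = 10.0 → v = 3.16 m/s
t = (v − v₀)/a = (3.16 − 0)/1 = 3.16 s

Phase 2 (constant speed): v₀ = 3.16 m/s, a = 0 m/s².
Constant speed: t = d/v = 24/3.16 = 7.59 s
Final speed = 3.16 m/s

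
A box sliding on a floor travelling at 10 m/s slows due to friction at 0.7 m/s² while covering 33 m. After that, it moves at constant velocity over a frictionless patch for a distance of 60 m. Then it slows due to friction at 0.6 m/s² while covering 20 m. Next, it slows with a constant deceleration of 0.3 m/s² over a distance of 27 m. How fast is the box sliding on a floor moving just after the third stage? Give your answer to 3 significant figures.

5.46 m/s

Phase 1 (decelerating): v₀ = 10.0 m/s, a = -0.7 m/s².
v² = v₀² + 2aΔx = 10.0² + 2·-0.7·33 = 53.8 → v = 7.33 m/s
t = (v − v₀)/a = (7.33 − 10.0)/-0.7 = 3.81 s

Phase 2 (constant speed): v₀ = 7.33 m/s, a = 0 m/s².
Constant speed: t = d/v = 60/7.33 = 8.18 s

Phase 3 (decelerating): v₀ = 7.33 m/s, a = -0.6 m/s².
v² = v₀² + 2aΔx = 7.33² + 2·-0.6·20 = 29.8 → v = 5.46 m/s
t = (v − v₀)/a = (5.46 − 7.33)/-0.6 = 3.13 s
Speed at end of phase 3 = 5.46 m/s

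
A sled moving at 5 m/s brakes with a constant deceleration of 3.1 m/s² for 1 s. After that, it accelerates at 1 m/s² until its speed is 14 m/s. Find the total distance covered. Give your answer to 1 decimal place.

99.6 m

Phase 1 (decelerating): v₀ = 5.00 m/s, a = -3.1 m/s².
v = v₀ + at = 5.00 + (-3.1)(1) = 1.90 m/s
Δx = v₀t + ½at² = 5.00·1 + 0.5·-3.1·1² = 3.45 m

Phase 2 (accelerating): v₀ = 1.90 m/s, a = 1 m/s².
v = v₀ + at → t = (14 − 1.90) / 1 = 12.1 s
v² = v₀² + 2aΔx → Δx = (14² − 1.90²)/(2·1) = 96.2 m
Total distance = 3.45 + 96.2 = 99.6 m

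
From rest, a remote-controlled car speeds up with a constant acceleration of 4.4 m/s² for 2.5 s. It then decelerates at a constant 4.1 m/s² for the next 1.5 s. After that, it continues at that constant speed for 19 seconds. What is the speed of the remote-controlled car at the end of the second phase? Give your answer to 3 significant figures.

4.85 m/s

Phase 1 (accelerating): v₀ = 0 m/s, a = 4.4 m/s².
v = v₀ + at = 0 + (4.4)(2.5) = 11.0 m/s
Δx = v₀t + ½at² = 0·2.5 + 0.5·4.4·2.5² = 13.8 m

Phase 2 (decelerating): v₀ = 11.0 m/s, a = -4.1 m/s².
v = v₀ + at = 11.0 + (-4.1)(1.5) = 4.85 m/s
Δx = v₀t + ½at² = 11.0·1.5 + 0.5·-4.1·1.5² = 11.9 m
Speed at end of phase 2 = 4.85 m/s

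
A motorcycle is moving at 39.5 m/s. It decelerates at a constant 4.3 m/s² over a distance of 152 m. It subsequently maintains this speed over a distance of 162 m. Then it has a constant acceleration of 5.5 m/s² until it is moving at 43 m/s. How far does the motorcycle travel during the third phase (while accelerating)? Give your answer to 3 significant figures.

Phase 1 (decelerating): v₀ = 39.5 m/s, a = -4.3 m/s².
v² = v₀² + 2aΔx = 39.5² + 2·-4.3·152 = 253 → v = 15.9 m/s
t = (v − v₀)/a = (15.9 − 39.5)/-4.3 = 5.49 s

Phase 2 (constant speed): v₀ = 15.9 m/s, a = 0 m/s².
Constant speed: t = d/v = 162/15.9 = 10.2 s

Phase 3 (accelerating): v₀ = 15.9 m/s, a = 5.5 m/s².
v = v₀ + at → t = (43 − 15.9) / 5.5 = 4.93 s
v² = v₀² + 2aΔx → Δx = (43² − 15.9²)/(2·5.5) = 145 m
Distance in phase 3 = 145 m

145 m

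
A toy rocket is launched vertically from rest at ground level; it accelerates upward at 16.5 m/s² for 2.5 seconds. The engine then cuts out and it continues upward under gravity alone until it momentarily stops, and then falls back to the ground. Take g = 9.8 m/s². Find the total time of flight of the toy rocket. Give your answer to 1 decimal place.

Phase 1 (powered ascent): v₀ = 0 m/s, a = 16.5 m/s².
v = v₀ + at = 0 + (16.5)(2.5) = 41.2 m/s
Δx = v₀t + ½at² = 0·2.5 + 0.5·16.5·2.5² = 51.6 m

Phase 2 (coasting upward): v₀ = 41.2 m/s, a = -9.8 m/s².
v = v₀ + at → t = (0 − 41.2) / -9.8 = 4.21 s
v² = v₀² + 2aΔx → Δx = (0² − 41.2²)/(2·-9.8) = 86.8 m

Phase 3 (free fall): v₀ = 0 m/s, a = -9.8 m/s².
Falls 138 m from rest: t = √(2·138/9.8) = 5.31 s; v = g·t = 52.1 m/s.
Total time = 2.50 + 4.21 + 5.31 = 12.0 s

12.0 s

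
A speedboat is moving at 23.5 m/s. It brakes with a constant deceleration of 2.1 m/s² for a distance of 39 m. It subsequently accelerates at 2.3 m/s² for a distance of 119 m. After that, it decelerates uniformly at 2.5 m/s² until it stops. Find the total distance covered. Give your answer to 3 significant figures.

Phase 1 (decelerating): v₀ = 23.5 m/s, a = -2.1 m/s².
v² = v₀² + 2aΔx = 23.5² + 2·-2.1·39 = 388 → v = 19.7 m/s
t = (v − v₀)/a = (19.7 − 23.5)/-2.1 = 1.81 s

Phase 2 (accelerating): v₀ = 19.7 m/s, a = 2.3 m/s².
v² = v₀² + 2aΔx = 19.7² + 2·2.3·119 = 936 → v = 30.6 m/s
t = (v − v₀)/a = (30.6 − 19.7)/2.3 = 4.73 s

Phase 3 (decelerating): v₀ = 30.6 m/s, a = -2.5 m/s².
v = v₀ + at → t = (0 − 30.6) / -2.5 = 12.2 s
v² = v₀² + 2aΔx → Δx = (0² − 30.6²)/(2·-2.5) = 187 m
Total distance = 39.0 + 119 + 187 = 345 m

345 m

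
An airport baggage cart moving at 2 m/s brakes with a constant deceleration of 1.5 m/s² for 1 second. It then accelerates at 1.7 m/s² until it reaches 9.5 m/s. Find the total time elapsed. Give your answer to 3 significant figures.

Phase 1 (decelerating): v₀ = 2.00 m/s, a = -1.5 m/s².
v = v₀ + at = 2.00 + (-1.5)(1) = 0.500 m/s
Δx = v₀t + ½at² = 2.00·1 + 0.5·-1.5·1² = 1.25 m

Phase 2 (accelerating): v₀ = 0.500 m/s, a = 1.7 m/s².
v = v₀ + at → t = (9.5 − 0.500) / 1.7 = 5.29 s
v² = v₀² + 2aΔx → Δx = (9.5² − 0.500²)/(2·1.7) = 26.5 m
Total time = 1.00 + 5.29 = 6.29 s

6.29 s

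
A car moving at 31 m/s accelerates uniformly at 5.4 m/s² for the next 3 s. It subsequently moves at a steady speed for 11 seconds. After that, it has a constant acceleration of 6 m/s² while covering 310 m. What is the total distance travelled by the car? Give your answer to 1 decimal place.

946.5 m

Phase 1 (accelerating): v₀ = 31.0 m/s, a = 5.4 m/s².
v = v₀ + at = 31.0 + (5.4)(3) = 47.2 m/s
Δx = v₀t + ½at² = 31.0·3 + 0.5·5.4·3² = 117 m

Phase 2 (constant speed): v₀ = 47.2 m/s, a = 0 m/s².
v = v₀ + at = 47.2 + (0)(11) = 47.2 m/s
Δx = v₀t + ½at² = 47.2·11 + 0.5·0·11² = 519 m

Phase 3 (accelerating): v₀ = 47.2 m/s, a = 6 m/s².
v² = v₀² + 2aΔx = 47.2² + 2·6·310 = 5950 → v = 77.1 m/s
t = (v − v₀)/a = (77.1 − 47.2)/6 = 4.99 s
Total distance = 117 + 519 + 310 = 946 m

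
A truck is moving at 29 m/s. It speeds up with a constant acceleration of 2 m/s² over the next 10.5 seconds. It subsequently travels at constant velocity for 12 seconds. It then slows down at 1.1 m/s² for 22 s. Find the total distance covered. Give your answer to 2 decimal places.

Phase 1 (accelerating): v₀ = 29.0 m/s, a = 2 m/s².
v = v₀ + at = 29.0 + (2)(10.5) = 50.0 m/s
Δx = v₀t + ½at² = 29.0·10.5 + 0.5·2·10.5² = 415 m

Phase 2 (constant speed): v₀ = 50.0 m/s, a = 0 m/s².
v = v₀ + at = 50.0 + (0)(12) = 50.0 m/s
Δx = v₀t + ½at² = 50.0·12 + 0.5·0·12² = 600 m

Phase 3 (decelerating): v₀ = 50.0 m/s, a = -1.1 m/s².
v = v₀ + at = 50.0 + (-1.1)(22) = 25.8 m/s
Δx = v₀t + ½at² = 50.0·22 + 0.5·-1.1·22² = 834 m
Total distance = 415 + 600 + 834 = 1850 m

1848.55 m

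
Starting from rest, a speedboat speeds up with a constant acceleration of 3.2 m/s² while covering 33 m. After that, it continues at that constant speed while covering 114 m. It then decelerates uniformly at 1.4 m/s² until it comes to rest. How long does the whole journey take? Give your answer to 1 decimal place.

Phase 1 (accelerating): v₀ = 0 m/s, a = 3.2 m/s².
v² = v₀² + 2aΔx = 0² + 2·3.2·33 = 211 → v = 14.5 m/s
t = (v − v₀)/a = (14.5 − 0)/3.2 = 4.54 s

Phase 2 (constant speed): v₀ = 14.5 m/s, a = 0 m/s².
Constant speed: t = d/v = 114/14.5 = 7.84 s

Phase 3 (decelerating): v₀ = 14.5 m/s, a = -1.4 m/s².
v = v₀ + at → t = (0 − 14.5) / -1.4 = 10.4 s
v² = v₀² + 2aΔx → Δx = (0² − 14.5²)/(2·-1.4) = 75.4 m
Total time = 4.54 + 7.84 + 10.4 = 22.8 s

22.8 s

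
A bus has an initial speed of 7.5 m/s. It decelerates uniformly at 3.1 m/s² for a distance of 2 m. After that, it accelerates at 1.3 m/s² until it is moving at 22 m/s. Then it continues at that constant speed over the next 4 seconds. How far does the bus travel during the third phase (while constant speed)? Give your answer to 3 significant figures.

88.0 m

Phase 1 (decelerating): v₀ = 7.50 m/s, a = -3.1 m/s².
v² = v₀² + 2aΔx = 7.50² + 2·-3.1·2 = 43.9 → v = 6.62 m/s
t = (v − v₀)/a = (6.62 − 7.50)/-3.1 = 0.283 s

Phase 2 (accelerating): v₀ = 6.62 m/s, a = 1.3 m/s².
v = v₀ + at → t = (22 − 6.62) / 1.3 = 11.8 s
v² = v₀² + 2aΔx → Δx = (22² − 6.62²)/(2·1.3) = 169 m

Phase 3 (constant speed): v₀ = 22.0 m/s, a = 0 m/s².
v = v₀ + at = 22.0 + (0)(4) = 22.0 m/s
Δx = v₀t + ½at² = 22.0·4 + 0.5·0·4² = 88.0 m
Distance in phase 3 = 88.0 m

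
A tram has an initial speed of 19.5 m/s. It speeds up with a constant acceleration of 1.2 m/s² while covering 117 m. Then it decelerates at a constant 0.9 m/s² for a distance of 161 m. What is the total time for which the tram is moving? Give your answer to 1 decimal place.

Phase 1 (accelerating): v₀ = 19.5 m/s, a = 1.2 m/s².
v² = v₀² + 2aΔx = 19.5² + 2·1.2·117 = 661 → v = 25.7 m/s
t = (v − v₀)/a = (25.7 − 19.5)/1.2 = 5.18 s

Phase 2 (decelerating): v₀ = 25.7 m/s, a = -0.9 m/s².
v² = v₀² + 2aΔx = 25.7² + 2·-0.9·161 = 371 → v = 19.3 m/s
t = (v − v₀)/a = (19.3 − 25.7)/-0.9 = 7.16 s
Total time = 5.18 + 7.16 = 12.3 s

12.3 s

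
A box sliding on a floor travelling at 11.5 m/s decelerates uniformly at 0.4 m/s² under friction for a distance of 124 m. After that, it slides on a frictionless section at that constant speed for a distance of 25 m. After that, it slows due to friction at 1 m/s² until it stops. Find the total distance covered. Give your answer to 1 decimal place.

165.5 m

Phase 1 (decelerating): v₀ = 11.5 m/s, a = -0.4 m/s².
v² = v₀² + 2aΔx = 11.5² + 2·-0.4·124 = 33.0 → v = 5.75 m/s
t = (v − v₀)/a = (5.75 − 11.5)/-0.4 = 14.4 s

Phase 2 (constant speed): v₀ = 5.75 m/s, a = 0 m/s².
Constant speed: t = d/v = 25/5.75 = 4.35 s

Phase 3 (decelerating): v₀ = 5.75 m/s, a = -1 m/s².
v = v₀ + at → t = (0 − 5.75) / -1 = 5.75 s
v² = v₀² + 2aΔx → Δx = (0² − 5.75²)/(2·-1) = 16.5 m
Total distance = 124 + 25.0 + 16.5 = 166 m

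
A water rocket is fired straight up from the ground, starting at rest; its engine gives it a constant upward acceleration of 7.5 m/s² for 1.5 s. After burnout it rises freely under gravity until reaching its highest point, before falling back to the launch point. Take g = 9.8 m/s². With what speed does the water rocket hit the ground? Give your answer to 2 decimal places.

17.09 m/s

Phase 1 (powered ascent): v₀ = 0 m/s, a = 7.5 m/s².
v = v₀ + at = 0 + (7.5)(1.5) = 11.2 m/s
Δx = v₀t + ½at² = 0·1.5 + 0.5·7.5·1.5² = 8.44 m

Phase 2 (coasting upward): v₀ = 11.2 m/s, a = -9.8 m/s².
v = v₀ + at → t = (0 − 11.2) / -9.8 = 1.15 s
v² = v₀² + 2aΔx → Δx = (0² − 11.2²)/(2·-9.8) = 6.46 m

Phase 3 (free fall): v₀ = 0 m/s, a = -9.8 m/s².
Falls 14.9 m from rest: t = √(2·14.9/9.8) = 1.74 s; v = g·t = 17.1 m/s.
Impact speed = 17.1 m/s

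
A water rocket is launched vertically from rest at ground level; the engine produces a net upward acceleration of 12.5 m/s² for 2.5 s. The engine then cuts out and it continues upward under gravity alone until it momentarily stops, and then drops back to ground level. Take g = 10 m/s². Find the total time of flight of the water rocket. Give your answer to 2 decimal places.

Phase 1 (powered ascent): v₀ = 0 m/s, a = 12.5 m/s².
v = v₀ + at = 0 + (12.5)(2.5) = 31.2 m/s
Δx = v₀t + ½at² = 0·2.5 + 0.5·12.5·2.5² = 39.1 m

Phase 2 (coasting upward): v₀ = 31.2 m/s, a = -10 m/s².
v = v₀ + at → t = (0 − 31.2) / -10 = 3.12 s
v² = v₀² + 2aΔx → Δx = (0² − 31.2²)/(2·-10) = 48.8 m

Phase 3 (free fall): v₀ = 0 m/s, a = -10 m/s².
Falls 87.9 m from rest: t = √(2·87.9/10) = 4.19 s; v = g·t = 41.9 m/s.
Total time = 2.50 + 3.12 + 4.19 = 9.82 s

9.82 s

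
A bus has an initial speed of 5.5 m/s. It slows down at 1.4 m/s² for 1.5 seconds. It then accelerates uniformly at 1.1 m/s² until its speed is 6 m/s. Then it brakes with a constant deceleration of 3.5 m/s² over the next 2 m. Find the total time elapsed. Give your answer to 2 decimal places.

Phase 1 (decelerating): v₀ = 5.50 m/s, a = -1.4 m/s².
v = v₀ + at = 5.50 + (-1.4)(1.5) = 3.40 m/s
Δx = v₀t + ½at² = 5.50·1.5 + 0.5·-1.4·1.5² = 6.68 m

Phase 2 (accelerating): v₀ = 3.40 m/s, a = 1.1 m/s².
v = v₀ + at → t = (6 − 3.40) / 1.1 = 2.36 s
v² = v₀² + 2aΔx → Δx = (6² − 3.40²)/(2·1.1) = 11.1 m

Phase 3 (decelerating): v₀ = 6.00 m/s, a = -3.5 m/s².
v² = v₀² + 2aΔx = 6.00² + 2·-3.5·2 = 22.0 → v = 4.69 m/s
t = (v − v₀)/a = (4.69 − 6.00)/-3.5 = 0.374 s
Total time = 1.50 + 2.36 + 0.374 = 4.24 s

4.24 s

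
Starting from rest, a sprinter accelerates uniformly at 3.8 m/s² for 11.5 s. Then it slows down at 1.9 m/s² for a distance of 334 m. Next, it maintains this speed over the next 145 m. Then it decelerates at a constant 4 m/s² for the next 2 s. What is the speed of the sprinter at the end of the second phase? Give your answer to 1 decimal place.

Phase 1 (accelerating): v₀ = 0 m/s, a = 3.8 m/s².
v = v₀ + at = 0 + (3.8)(11.5) = 43.7 m/s
Δx = v₀t + ½at² = 0·11.5 + 0.5·3.8·11.5² = 251 m

Phase 2 (decelerating): v₀ = 43.7 m/s, a = -1.9 m/s².
v² = v₀² + 2aΔx = 43.7² + 2·-1.9·334 = 640 → v = 25.3 m/s
t = (v − v₀)/a = (25.3 − 43.7)/-1.9 = 9.68 s
Speed at end of phase 2 = 25.3 m/s

25.3 m/s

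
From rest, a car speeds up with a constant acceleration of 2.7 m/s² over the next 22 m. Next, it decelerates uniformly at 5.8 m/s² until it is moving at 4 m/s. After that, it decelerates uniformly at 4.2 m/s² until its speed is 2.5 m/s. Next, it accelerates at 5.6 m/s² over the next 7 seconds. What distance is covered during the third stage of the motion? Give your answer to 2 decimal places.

Phase 1 (accelerating): v₀ = 0 m/s, a = 2.7 m/s².
v² = v₀² + 2aΔx = 0² + 2·2.7·22 = 119 → v = 10.9 m/s
t = (v − v₀)/a = (10.9 − 0)/2.7 = 4.04 s

Phase 2 (decelerating): v₀ = 10.9 m/s, a = -5.8 m/s².
v = v₀ + at → t = (4 − 10.9) / -5.8 = 1.19 s
v² = v₀² + 2aΔx → Δx = (4² − 10.9²)/(2·-5.8) = 8.86 m

Phase 3 (decelerating): v₀ = 4.00 m/s, a = -4.2 m/s².
v = v₀ + at → t = (2.5 − 4.00) / -4.2 = 0.357 s
v² = v₀² + 2aΔx → Δx = (2.5² − 4.00²)/(2·-4.2) = 1.16 m
Distance in phase 3 = 1.16 m

1.16 m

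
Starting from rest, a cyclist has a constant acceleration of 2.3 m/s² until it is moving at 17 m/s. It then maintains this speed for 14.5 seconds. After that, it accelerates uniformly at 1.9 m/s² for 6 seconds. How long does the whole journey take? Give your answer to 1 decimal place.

Phase 1 (accelerating): v₀ = 0 m/s, a = 2.3 m/s².
v = v₀ + at → t = (17 − 0) / 2.3 = 7.39 s
v² = v₀² + 2aΔx → Δx = (17² − 0²)/(2·2.3) = 62.8 m

Phase 2 (constant speed): v₀ = 17.0 m/s, a = 0 m/s².
v = v₀ + at = 17.0 + (0)(14.5) = 17.0 m/s
Δx = v₀t + ½at² = 17.0·14.5 + 0.5·0·14.5² = 246 m

Phase 3 (accelerating): v₀ = 17.0 m/s, a = 1.9 m/s².
v = v₀ + at = 17.0 + (1.9)(6) = 28.4 m/s
Δx = v₀t + ½at² = 17.0·6 + 0.5·1.9·6² = 136 m
Total time = 7.39 + 14.5 + 6.00 = 27.9 s

27.9 s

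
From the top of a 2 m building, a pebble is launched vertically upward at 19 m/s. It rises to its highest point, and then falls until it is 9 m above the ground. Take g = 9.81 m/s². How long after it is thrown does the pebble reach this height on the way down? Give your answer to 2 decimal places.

3.46 s

Phase 1 (rising): v₀ = 19.0 m/s, a = -9.81 m/s².
v = v₀ + at → t = (0 − 19.0) / -9.81 = 1.94 s
v² = v₀² + 2aΔx → Δx = (0² − 19.0²)/(2·-9.81) = 18.4 m

Phase 2 (falling): v₀ = 0 m/s, a = -9.81 m/s².
Falls 11.4 m from rest: t = √(2·11.4/9.81) = 1.52 s; v = g·t = 15.0 m/s.
Total time = 1.94 + 1.52 = 3.46 s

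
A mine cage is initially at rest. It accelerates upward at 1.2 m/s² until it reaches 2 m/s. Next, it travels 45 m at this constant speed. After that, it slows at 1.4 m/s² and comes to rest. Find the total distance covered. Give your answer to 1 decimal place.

Phase 1 (accelerating): v₀ = 0 m/s, a = 1.2 m/s².
v = v₀ + at → t = (2 − 0) / 1.2 = 1.67 s
v² = v₀² + 2aΔx → Δx = (2² − 0²)/(2·1.2) = 1.67 m

Phase 2 (constant speed): v₀ = 2.00 m/s, a = 0 m/s².
Constant speed: t = d/v = 45/2.00 = 22.5 s

Phase 3 (decelerating): v₀ = 2.00 m/s, a = -1.4 m/s².
v = v₀ + at → t = (0 − 2.00) / -1.4 = 1.43 s
v² = v₀² + 2aΔx → Δx = (0² − 2.00²)/(2·-1.4) = 1.43 m
Total distance = 1.67 + 45.0 + 1.43 = 48.1 m

48.1 m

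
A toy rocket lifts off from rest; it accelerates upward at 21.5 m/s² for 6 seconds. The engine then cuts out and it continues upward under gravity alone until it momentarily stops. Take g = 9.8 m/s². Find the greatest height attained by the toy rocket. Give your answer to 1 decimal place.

Phase 1 (powered ascent): v₀ = 0 m/s, a = 21.5 m/s².
v = v₀ + at = 0 + (21.5)(6) = 129 m/s
Δx = v₀t + ½at² = 0·6 + 0.5·21.5·6² = 387 m

Phase 2 (coasting upward): v₀ = 129 m/s, a = -9.8 m/s².
v = v₀ + at → t = (0 − 129) / -9.8 = 13.2 s
v² = v₀² + 2aΔx → Δx = (0² − 129²)/(2·-9.8) = 849 m
Maximum height = 387 + 849 = 1240 m

1236.0 m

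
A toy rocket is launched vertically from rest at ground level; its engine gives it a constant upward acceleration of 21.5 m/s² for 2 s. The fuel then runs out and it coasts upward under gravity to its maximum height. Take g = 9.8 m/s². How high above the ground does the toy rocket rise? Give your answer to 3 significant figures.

Phase 1 (powered ascent): v₀ = 0 m/s, a = 21.5 m/s².
v = v₀ + at = 0 + (21.5)(2) = 43.0 m/s
Δx = v₀t + ½at² = 0·2 + 0.5·21.5·2² = 43.0 m

Phase 2 (coasting upward): v₀ = 43.0 m/s, a = -9.8 m/s².
v = v₀ + at → t = (0 − 43.0) / -9.8 = 4.39 s
v² = v₀² + 2aΔx → Δx = (0² − 43.0²)/(2·-9.8) = 94.3 m
Maximum height = 43.0 + 94.3 = 137 m

137 m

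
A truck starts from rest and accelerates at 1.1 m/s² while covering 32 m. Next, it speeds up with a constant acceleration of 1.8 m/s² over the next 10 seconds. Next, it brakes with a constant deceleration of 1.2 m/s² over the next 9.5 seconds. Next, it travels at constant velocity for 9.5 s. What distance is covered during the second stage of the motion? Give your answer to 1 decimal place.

173.9 m

Phase 1 (accelerating): v₀ = 0 m/s, a = 1.1 m/s².
v² = v₀² + 2aΔx = 0² + 2·1.1·32 = 70.4 → v = 8.39 m/s
t = (v − v₀)/a = (8.39 − 0)/1.1 = 7.63 s

Phase 2 (accelerating): v₀ = 8.39 m/s, a = 1.8 m/s².
v = v₀ + at = 8.39 + (1.8)(10) = 26.4 m/s
Δx = v₀t + ½at² = 8.39·10 + 0.5·1.8·10² = 174 m
Distance in phase 2 = 174 m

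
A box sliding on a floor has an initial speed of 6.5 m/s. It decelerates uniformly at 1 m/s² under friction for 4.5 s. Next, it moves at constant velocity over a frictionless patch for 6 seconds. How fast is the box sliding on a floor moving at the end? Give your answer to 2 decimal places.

2.00 m/s

Phase 1 (decelerating): v₀ = 6.50 m/s, a = -1 m/s².
v = v₀ + at = 6.50 + (-1)(4.5) = 2.00 m/s
Δx = v₀t + ½at² = 6.50·4.5 + 0.5·-1·4.5² = 19.1 m

Phase 2 (constant speed): v₀ = 2.00 m/s, a = 0 m/s².
v = v₀ + at = 2.00 + (0)(6) = 2.00 m/s
Δx = v₀t + ½at² = 2.00·6 + 0.5·0·6² = 12.0 m
Final speed = 2.00 m/s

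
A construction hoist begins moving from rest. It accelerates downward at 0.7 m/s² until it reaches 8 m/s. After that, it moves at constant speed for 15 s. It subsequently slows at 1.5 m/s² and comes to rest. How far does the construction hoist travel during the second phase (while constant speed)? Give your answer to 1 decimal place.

Phase 1 (accelerating): v₀ = 0 m/s, a = 0.7 m/s².
v = v₀ + at → t = (8 − 0) / 0.7 = 11.4 s
v² = v₀² + 2aΔx → Δx = (8² − 0²)/(2·0.7) = 45.7 m

Phase 2 (constant speed): v₀ = 8.00 m/s, a = 0 m/s².
v = v₀ + at = 8.00 + (0)(15) = 8.00 m/s
Δx = v₀t + ½at² = 8.00·15 + 0.5·0·15² = 120 m
Distance in phase 2 = 120 m

120.0 m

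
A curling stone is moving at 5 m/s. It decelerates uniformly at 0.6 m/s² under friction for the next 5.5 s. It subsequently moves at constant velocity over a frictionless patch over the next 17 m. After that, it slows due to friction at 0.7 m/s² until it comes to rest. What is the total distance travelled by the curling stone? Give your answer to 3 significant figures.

37.5 m

Phase 1 (decelerating): v₀ = 5.00 m/s, a = -0.6 m/s².
v = v₀ + at = 5.00 + (-0.6)(5.5) = 1.70 m/s
Δx = v₀t + ½at² = 5.00·5.5 + 0.5·-0.6·5.5² = 18.4 m

Phase 2 (constant speed): v₀ = 1.70 m/s, a = 0 m/s².
Constant speed: t = d/v = 17/1.70 = 10.0 s

Phase 3 (decelerating): v₀ = 1.70 m/s, a = -0.7 m/s².
v = v₀ + at → t = (0 − 1.70) / -0.7 = 2.43 s
v² = v₀² + 2aΔx → Δx = (0² − 1.70²)/(2·-0.7) = 2.06 m
Total distance = 18.4 + 17.0 + 2.06 = 37.5 m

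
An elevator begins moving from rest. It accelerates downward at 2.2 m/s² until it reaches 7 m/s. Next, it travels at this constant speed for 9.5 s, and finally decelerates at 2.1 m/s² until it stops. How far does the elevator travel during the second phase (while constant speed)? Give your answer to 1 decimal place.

Phase 1 (accelerating): v₀ = 0 m/s, a = 2.2 m/s².
v = v₀ + at → t = (7 − 0) / 2.2 = 3.18 s
v² = v₀² + 2aΔx → Δx = (7² − 0²)/(2·2.2) = 11.1 m

Phase 2 (constant speed): v₀ = 7.00 m/s, a = 0 m/s².
v = v₀ + at = 7.00 + (0)(9.5) = 7.00 m/s
Δx = v₀t + ½at² = 7.00·9.5 + 0.5·0·9.5² = 66.5 m
Distance in phase 2 = 66.5 m

66.5 m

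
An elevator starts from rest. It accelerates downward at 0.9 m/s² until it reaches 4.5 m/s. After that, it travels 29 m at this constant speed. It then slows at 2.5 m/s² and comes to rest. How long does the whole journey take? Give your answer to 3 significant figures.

Phase 1 (accelerating): v₀ = 0 m/s, a = 0.9 m/s².
v = v₀ + at → t = (4.5 − 0) / 0.9 = 5.00 s
v² = v₀² + 2aΔx → Δx = (4.5² − 0²)/(2·0.9) = 11.2 m

Phase 2 (constant speed): v₀ = 4.50 m/s, a = 0 m/s².
Constant speed: t = d/v = 29/4.50 = 6.44 s

Phase 3 (decelerating): v₀ = 4.50 m/s, a = -2.5 m/s².
v = v₀ + at → t = (0 − 4.50) / -2.5 = 1.80 s
v² = v₀² + 2aΔx → Δx = (0² − 4.50²)/(2·-2.5) = 4.05 m
Total time = 5.00 + 6.44 + 1.80 = 13.2 s

13.2 s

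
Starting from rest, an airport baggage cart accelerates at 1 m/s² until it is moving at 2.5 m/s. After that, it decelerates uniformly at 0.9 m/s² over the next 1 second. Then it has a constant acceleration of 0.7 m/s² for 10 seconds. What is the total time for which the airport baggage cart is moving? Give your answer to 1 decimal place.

Phase 1 (accelerating): v₀ = 0 m/s, a = 1 m/s².
v = v₀ + at → t = (2.5 − 0) / 1 = 2.50 s
v² = v₀² + 2aΔx → Δx = (2.5² − 0²)/(2·1) = 3.12 m

Phase 2 (decelerating): v₀ = 2.50 m/s, a = -0.9 m/s².
v = v₀ + at = 2.50 + (-0.9)(1) = 1.60 m/s
Δx = v₀t + ½at² = 2.50·1 + 0.5·-0.9·1² = 2.05 m

Phase 3 (accelerating): v₀ = 1.60 m/s, a = 0.7 m/s².
v = v₀ + at = 1.60 + (0.7)(10) = 8.60 m/s
Δx = v₀t + ½at² = 1.60·10 + 0.5·0.7·10² = 51.0 m
Total time = 2.50 + 1.00 + 10.0 = 13.5 s

13.5 s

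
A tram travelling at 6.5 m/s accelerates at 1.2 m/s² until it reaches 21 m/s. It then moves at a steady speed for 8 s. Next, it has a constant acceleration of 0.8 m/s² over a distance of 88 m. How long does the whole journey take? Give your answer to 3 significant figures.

Phase 1 (accelerating): v₀ = 6.50 m/s, a = 1.2 m/s².
v = v₀ + at → t = (21 − 6.50) / 1.2 = 12.1 s
v² = v₀² + 2aΔx → Δx = (21² − 6.50²)/(2·1.2) = 166 m

Phase 2 (constant speed): v₀ = 21.0 m/s, a = 0 m/s².
v = v₀ + at = 21.0 + (0)(8) = 21.0 m/s
Δx = v₀t + ½at² = 21.0·8 + 0.5·0·8² = 168 m

Phase 3 (accelerating): v₀ = 21.0 m/s, a = 0.8 m/s².
v² = v₀² + 2aΔx = 21.0² + 2·0.8·88 = 582 → v = 24.1 m/s
t = (v − v₀)/a = (24.1 − 21.0)/0.8 = 3.90 s
Total time = 12.1 + 8.00 + 3.90 = 24.0 s

24.0 s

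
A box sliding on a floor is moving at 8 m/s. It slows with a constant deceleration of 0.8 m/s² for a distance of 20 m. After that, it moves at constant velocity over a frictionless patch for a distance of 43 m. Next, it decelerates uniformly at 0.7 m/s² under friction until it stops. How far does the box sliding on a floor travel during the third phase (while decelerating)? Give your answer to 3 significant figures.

22.9 m

Phase 1 (decelerating): v₀ = 8.00 m/s, a = -0.8 m/s².
v² = v₀² + 2aΔx = 8.00² + 2·-0.8·20 = 32.0 → v = 5.66 m/s
t = (v − v₀)/a = (5.66 − 8.00)/-0.8 = 2.93 s

Phase 2 (constant speed): v₀ = 5.66 m/s, a = 0 m/s².
Constant speed: t = d/v = 43/5.66 = 7.60 s

Phase 3 (decelerating): v₀ = 5.66 m/s, a = -0.7 m/s².
v = v₀ + at → t = (0 − 5.66) / -0.7 = 8.08 s
v² = v₀² + 2aΔx → Δx = (0² − 5.66²)/(2·-0.7) = 22.9 m
Distance in phase 3 = 22.9 m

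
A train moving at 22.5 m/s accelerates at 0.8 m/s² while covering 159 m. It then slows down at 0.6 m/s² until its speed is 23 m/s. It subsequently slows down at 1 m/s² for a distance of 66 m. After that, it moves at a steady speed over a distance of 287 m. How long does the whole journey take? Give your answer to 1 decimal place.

31.5 s

Phase 1 (accelerating): v₀ = 22.5 m/s, a = 0.8 m/s².
v² = v₀² + 2aΔx = 22.5² + 2·0.8·159 = 761 → v = 27.6 m/s
t = (v − v₀)/a = (27.6 − 22.5)/0.8 = 6.35 s

Phase 2 (decelerating): v₀ = 27.6 m/s, a = -0.6 m/s².
v = v₀ + at → t = (23 − 27.6) / -0.6 = 7.63 s
v² = v₀² + 2aΔx → Δx = (23² − 27.6²)/(2·-0.6) = 193 m

Phase 3 (decelerating): v₀ = 23.0 m/s, a = -1 m/s².
v² = v₀² + 2aΔx = 23.0² + 2·-1·66 = 397 → v = 19.9 m/s
t = (v − v₀)/a = (19.9 − 23.0)/-1 = 3.08 s

Phase 4 (constant speed): v₀ = 19.9 m/s, a = 0 m/s².
Constant speed: t = d/v = 287/19.9 = 14.4 s
Total time = 6.35 + 7.63 + 3.08 + 14.4 = 31.5 s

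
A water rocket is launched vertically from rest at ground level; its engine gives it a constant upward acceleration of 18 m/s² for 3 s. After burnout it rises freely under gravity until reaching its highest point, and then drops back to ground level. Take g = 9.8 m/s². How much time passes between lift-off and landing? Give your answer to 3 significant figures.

15.4 s

Phase 1 (powered ascent): v₀ = 0 m/s, a = 18 m/s².
v = v₀ + at = 0 + (18)(3) = 54.0 m/s
Δx = v₀t + ½at² = 0·3 + 0.5·18·3² = 81.0 m

Phase 2 (coasting upward): v₀ = 54.0 m/s, a = -9.8 m/s².
v = v₀ + at → t = (0 − 54.0) / -9.8 = 5.51 s
v² = v₀² + 2aΔx → Δx = (0² − 54.0²)/(2·-9.8) = 149 m

Phase 3 (free fall): v₀ = 0 m/s, a = -9.8 m/s².
Falls 230 m from rest: t = √(2·230/9.8) = 6.85 s; v = g·t = 67.1 m/s.
Total time = 3.00 + 5.51 + 6.85 = 15.4 s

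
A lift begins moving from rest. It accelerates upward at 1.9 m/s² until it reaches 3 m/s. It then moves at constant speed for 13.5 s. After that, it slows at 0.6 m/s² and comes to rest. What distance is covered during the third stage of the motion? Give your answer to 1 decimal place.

Phase 1 (accelerating): v₀ = 0 m/s, a = 1.9 m/s².
v = v₀ + at → t = (3 − 0) / 1.9 = 1.58 s
v² = v₀² + 2aΔx → Δx = (3² − 0²)/(2·1.9) = 2.37 m

Phase 2 (constant speed): v₀ = 3.00 m/s, a = 0 m/s².
v = v₀ + at = 3.00 + (0)(13.5) = 3.00 m/s
Δx = v₀t + ½at² = 3.00·13.5 + 0.5·0·13.5² = 40.5 m

Phase 3 (decelerating): v₀ = 3.00 m/s, a = -0.6 m/s².
v = v₀ + at → t = (0 − 3.00) / -0.6 = 5.00 s
v² = v₀² + 2aΔx → Δx = (0² − 3.00²)/(2·-0.6) = 7.50 m
Distance in phase 3 = 7.50 m

7.5 m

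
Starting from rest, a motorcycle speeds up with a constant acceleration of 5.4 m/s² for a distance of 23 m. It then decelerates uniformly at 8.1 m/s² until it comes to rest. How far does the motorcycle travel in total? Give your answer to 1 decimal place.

38.3 m

Phase 1 (accelerating): v₀ = 0 m/s, a = 5.4 m/s².
v² = v₀² + 2aΔx = 0² + 2·5.4·23 = 248 → v = 15.8 m/s
t = (v − v₀)/a = (15.8 − 0)/5.4 = 2.92 s

Phase 2 (decelerating): v₀ = 15.8 m/s, a = -8.1 m/s².
v = v₀ + at → t = (0 − 15.8) / -8.1 = 1.95 s
v² = v₀² + 2aΔx → Δx = (0² − 15.8²)/(2·-8.1) = 15.3 m
Total distance = 23.0 + 15.3 = 38.3 m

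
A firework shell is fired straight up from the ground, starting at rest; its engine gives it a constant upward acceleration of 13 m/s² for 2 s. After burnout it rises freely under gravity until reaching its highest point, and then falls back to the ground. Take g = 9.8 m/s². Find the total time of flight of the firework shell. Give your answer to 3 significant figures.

8.17 s

Phase 1 (powered ascent): v₀ = 0 m/s, a = 13 m/s².
v = v₀ + at = 0 + (13)(2) = 26.0 m/s
Δx = v₀t + ½at² = 0·2 + 0.5·13·2² = 26.0 m

Phase 2 (coasting upward): v₀ = 26.0 m/s, a = -9.8 m/s².
v = v₀ + at → t = (0 − 26.0) / -9.8 = 2.65 s
v² = v₀² + 2aΔx → Δx = (0² − 26.0²)/(2·-9.8) = 34.5 m

Phase 3 (free fall): v₀ = 0 m/s, a = -9.8 m/s².
Falls 60.5 m from rest: t = √(2·60.5/9.8) = 3.51 s; v = g·t = 34.4 m/s.
Total time = 2.00 + 2.65 + 3.51 = 8.17 s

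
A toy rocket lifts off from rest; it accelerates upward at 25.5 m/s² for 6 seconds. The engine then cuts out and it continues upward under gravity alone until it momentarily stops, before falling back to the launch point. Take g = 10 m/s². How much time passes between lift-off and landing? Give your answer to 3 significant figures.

Phase 1 (powered ascent): v₀ = 0 m/s, a = 25.5 m/s².
v = v₀ + at = 0 + (25.5)(6) = 153 m/s
Δx = v₀t + ½at² = 0·6 + 0.5·25.5·6² = 459 m

Phase 2 (coasting upward): v₀ = 153 m/s, a = -10 m/s².
v = v₀ + at → t = (0 − 153) / -10 = 15.3 s
v² = v₀² + 2aΔx → Δx = (0² − 153²)/(2·-10) = 1170 m

Phase 3 (free fall): v₀ = 0 m/s, a = -10 m/s².
Falls 1630 m from rest: t = √(2·1630/10) = 18.1 s; v = g·t = 181 m/s.
Total time = 6.00 + 15.3 + 18.1 = 39.4 s

39.4 s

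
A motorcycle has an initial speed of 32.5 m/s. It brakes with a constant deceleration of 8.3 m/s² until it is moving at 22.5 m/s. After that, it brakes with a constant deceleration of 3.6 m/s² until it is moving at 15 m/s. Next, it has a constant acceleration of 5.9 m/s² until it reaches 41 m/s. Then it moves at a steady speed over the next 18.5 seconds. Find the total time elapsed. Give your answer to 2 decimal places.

Phase 1 (decelerating): v₀ = 32.5 m/s, a = -8.3 m/s².
v = v₀ + at → t = (22.5 − 32.5) / -8.3 = 1.20 s
v² = v₀² + 2aΔx → Δx = (22.5² − 32.5²)/(2·-8.3) = 33.1 m

Phase 2 (decelerating): v₀ = 22.5 m/s, a = -3.6 m/s².
v = v₀ + at → t = (15 − 22.5) / -3.6 = 2.08 s
v² = v₀² + 2aΔx → Δx = (15² − 22.5²)/(2·-3.6) = 39.1 m

Phase 3 (accelerating): v₀ = 15.0 m/s, a = 5.9 m/s².
v = v₀ + at → t = (41 − 15.0) / 5.9 = 4.41 s
v² = v₀² + 2aΔx → Δx = (41² − 15.0²)/(2·5.9) = 123 m

Phase 4 (constant speed): v₀ = 41.0 m/s, a = 0 m/s².
v = v₀ + at = 41.0 + (0)(18.5) = 41.0 m/s
Δx = v₀t + ½at² = 41.0·18.5 + 0.5·0·18.5² = 758 m
Total time = 1.20 + 2.08 + 4.41 + 18.5 = 26.2 s

26.19 s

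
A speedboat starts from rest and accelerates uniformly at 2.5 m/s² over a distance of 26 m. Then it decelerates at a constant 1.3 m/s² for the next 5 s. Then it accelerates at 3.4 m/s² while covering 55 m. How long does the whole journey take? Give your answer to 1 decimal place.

14.0 s

Phase 1 (accelerating): v₀ = 0 m/s, a = 2.5 m/s².
v² = v₀² + 2aΔx = 0² + 2·2.5·26 = 130 → v = 11.4 m/s
t = (v − v₀)/a = (11.4 − 0)/2.5 = 4.56 s

Phase 2 (decelerating): v₀ = 11.4 m/s, a = -1.3 m/s².
v = v₀ + at = 11.4 + (-1.3)(5) = 4.90 m/s
Δx = v₀t + ½at² = 11.4·5 + 0.5·-1.3·5² = 40.8 m

Phase 3 (accelerating): v₀ = 4.90 m/s, a = 3.4 m/s².
v² = v₀² + 2aΔx = 4.90² + 2·3.4·55 = 398 → v = 20.0 m/s
t = (v − v₀)/a = (20.0 − 4.90)/3.4 = 4.43 s
Total time = 4.56 + 5.00 + 4.43 = 14.0 s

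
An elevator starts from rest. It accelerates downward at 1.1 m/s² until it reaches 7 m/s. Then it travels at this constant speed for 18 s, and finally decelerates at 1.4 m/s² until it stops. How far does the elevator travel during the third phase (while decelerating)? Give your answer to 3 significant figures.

17.5 m

Phase 1 (accelerating): v₀ = 0 m/s, a = 1.1 m/s².
v = v₀ + at → t = (7 − 0) / 1.1 = 6.36 s
v² = v₀² + 2aΔx → Δx = (7² − 0²)/(2·1.1) = 22.3 m

Phase 2 (constant speed): v₀ = 7.00 m/s, a = 0 m/s².
v = v₀ + at = 7.00 + (0)(18) = 7.00 m/s
Δx = v₀t + ½at² = 7.00·18 + 0.5·0·18² = 126 m

Phase 3 (decelerating): v₀ = 7.00 m/s, a = -1.4 m/s².
v = v₀ + at → t = (0 − 7.00) / -1.4 = 5.00 s
v² = v₀² + 2aΔx → Δx = (0² − 7.00²)/(2·-1.4) = 17.5 m
Distance in phase 3 = 17.5 m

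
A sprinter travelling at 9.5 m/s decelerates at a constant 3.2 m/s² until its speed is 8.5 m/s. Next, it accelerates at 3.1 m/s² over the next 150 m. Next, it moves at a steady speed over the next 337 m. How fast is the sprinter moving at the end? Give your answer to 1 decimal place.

31.7 m/s

Phase 1 (decelerating): v₀ = 9.50 m/s, a = -3.2 m/s².
v = v₀ + at → t = (8.5 − 9.50) / -3.2 = 0.312 s
v² = v₀² + 2aΔx → Δx = (8.5² − 9.50²)/(2·-3.2) = 2.81 m

Phase 2 (accelerating): v₀ = 8.50 m/s, a = 3.1 m/s².
v² = v₀² + 2aΔx = 8.50² + 2·3.1·150 = 1000 → v = 31.7 m/s
t = (v − v₀)/a = (31.7 − 8.50)/3.1 = 7.47 s

Phase 3 (constant speed): v₀ = 31.7 m/s, a = 0 m/s².
Constant speed: t = d/v = 337/31.7 = 10.6 s
Final speed = 31.7 m/s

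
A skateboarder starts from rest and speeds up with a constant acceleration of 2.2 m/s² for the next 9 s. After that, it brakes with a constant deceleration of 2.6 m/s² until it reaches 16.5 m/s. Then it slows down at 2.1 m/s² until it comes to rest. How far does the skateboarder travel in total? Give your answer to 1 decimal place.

Phase 1 (accelerating): v₀ = 0 m/s, a = 2.2 m/s².
v = v₀ + at = 0 + (2.2)(9) = 19.8 m/s
Δx = v₀t + ½at² = 0·9 + 0.5·2.2·9² = 89.1 m

Phase 2 (decelerating): v₀ = 19.8 m/s, a = -2.6 m/s².
v = v₀ + at → t = (16.5 − 19.8) / -2.6 = 1.27 s
v² = v₀² + 2aΔx → Δx = (16.5² − 19.8²)/(2·-2.6) = 23.0 m

Phase 3 (decelerating): v₀ = 16.5 m/s, a = -2.1 m/s².
v = v₀ + at → t = (0 − 16.5) / -2.1 = 7.86 s
v² = v₀² + 2aΔx → Δx = (0² − 16.5²)/(2·-2.1) = 64.8 m
Total distance = 89.1 + 23.0 + 64.8 = 177 m

177.0 m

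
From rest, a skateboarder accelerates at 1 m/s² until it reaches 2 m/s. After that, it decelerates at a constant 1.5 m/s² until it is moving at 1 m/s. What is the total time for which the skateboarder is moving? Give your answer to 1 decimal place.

2.7 s

Phase 1 (accelerating): v₀ = 0 m/s, a = 1 m/s².
v = v₀ + at → t = (2 − 0) / 1 = 2.00 s
v² = v₀² + 2aΔx → Δx = (2² − 0²)/(2·1) = 2.00 m

Phase 2 (decelerating): v₀ = 2.00 m/s, a = -1.5 m/s².
v = v₀ + at → t = (1 − 2.00) / -1.5 = 0.667 s
v² = v₀² + 2aΔx → Δx = (1² − 2.00²)/(2·-1.5) = 1.00 m
Total time = 2.00 + 0.667 = 2.67 s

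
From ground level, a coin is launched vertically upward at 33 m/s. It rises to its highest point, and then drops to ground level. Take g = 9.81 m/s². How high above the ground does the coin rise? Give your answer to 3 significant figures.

55.5 m

Phase 1 (rising): v₀ = 33.0 m/s, a = -9.81 m/s².
v = v₀ + at → t = (0 − 33.0) / -9.81 = 3.36 s
v² = v₀² + 2aΔx → Δx = (0² − 33.0²)/(2·-9.81) = 55.5 m
Maximum height = 55.5 m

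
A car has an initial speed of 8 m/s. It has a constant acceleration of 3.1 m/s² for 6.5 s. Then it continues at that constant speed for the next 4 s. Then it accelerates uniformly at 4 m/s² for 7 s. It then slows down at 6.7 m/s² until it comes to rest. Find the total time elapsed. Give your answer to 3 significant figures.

25.9 s

Phase 1 (accelerating): v₀ = 8.00 m/s, a = 3.1 m/s².
v = v₀ + at = 8.00 + (3.1)(6.5) = 28.2 m/s
Δx = v₀t + ½at² = 8.00·6.5 + 0.5·3.1·6.5² = 117 m

Phase 2 (constant speed): v₀ = 28.2 m/s, a = 0 m/s².
v = v₀ + at = 28.2 + (0)(4) = 28.2 m/s
Δx = v₀t + ½at² = 28.2·4 + 0.5·0·4² = 113 m

Phase 3 (accelerating): v₀ = 28.2 m/s, a = 4 m/s².
v = v₀ + at = 28.2 + (4)(7) = 56.2 m/s
Δx = v₀t + ½at² = 28.2·7 + 0.5·4·7² = 295 m

Phase 4 (decelerating): v₀ = 56.2 m/s, a = -6.7 m/s².
v = v₀ + at → t = (0 − 56.2) / -6.7 = 8.38 s
v² = v₀² + 2aΔx → Δx = (0² − 56.2²)/(2·-6.7) = 235 m
Total time = 6.50 + 4.00 + 7.00 + 8.38 = 25.9 s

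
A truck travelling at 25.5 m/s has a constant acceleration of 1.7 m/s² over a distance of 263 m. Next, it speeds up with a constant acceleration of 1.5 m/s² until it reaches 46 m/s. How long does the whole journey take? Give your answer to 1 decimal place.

12.6 s

Phase 1 (accelerating): v₀ = 25.5 m/s, a = 1.7 m/s².
v² = v₀² + 2aΔx = 25.5² + 2·1.7·263 = 1540 → v = 39.3 m/s
t = (v − v₀)/a = (39.3 − 25.5)/1.7 = 8.12 s

Phase 2 (accelerating): v₀ = 39.3 m/s, a = 1.5 m/s².
v = v₀ + at → t = (46 − 39.3) / 1.5 = 4.47 s
v² = v₀² + 2aΔx → Δx = (46² − 39.3²)/(2·1.5) = 191 m
Total time = 8.12 + 4.47 = 12.6 s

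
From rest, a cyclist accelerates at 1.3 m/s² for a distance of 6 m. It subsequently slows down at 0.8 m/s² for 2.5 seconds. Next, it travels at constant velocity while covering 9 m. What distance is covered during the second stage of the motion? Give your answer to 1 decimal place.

7.4 m

Phase 1 (accelerating): v₀ = 0 m/s, a = 1.3 m/s².
v² = v₀² + 2aΔx = 0² + 2·1.3·6 = 15.6 → v = 3.95 m/s
t = (v − v₀)/a = (3.95 − 0)/1.3 = 3.04 s

Phase 2 (decelerating): v₀ = 3.95 m/s, a = -0.8 m/s².
v = v₀ + at = 3.95 + (-0.8)(2.5) = 1.95 m/s
Δx = v₀t + ½at² = 3.95·2.5 + 0.5·-0.8·2.5² = 7.37 m
Distance in phase 2 = 7.37 m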